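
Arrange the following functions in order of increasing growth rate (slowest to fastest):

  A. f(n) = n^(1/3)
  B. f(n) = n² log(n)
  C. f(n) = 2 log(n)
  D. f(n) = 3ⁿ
C < A < B < D

Comparing growth rates:
C = 2 log(n) is O(log n)
A = n^(1/3) is O(n^(1/3))
B = n² log(n) is O(n² log n)
D = 3ⁿ is O(3ⁿ)

Therefore, the order from slowest to fastest is: C < A < B < D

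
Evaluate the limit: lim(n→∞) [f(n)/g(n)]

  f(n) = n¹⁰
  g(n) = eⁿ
0

Since n¹⁰ (O(n¹⁰)) grows slower than eⁿ (O(eⁿ)),
the ratio f(n)/g(n) → 0 as n → ∞.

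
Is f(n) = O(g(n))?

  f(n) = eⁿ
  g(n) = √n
False

f(n) = eⁿ is O(eⁿ), and g(n) = √n is O(√n).
Since O(eⁿ) grows faster than O(√n), f(n) = O(g(n)) is false.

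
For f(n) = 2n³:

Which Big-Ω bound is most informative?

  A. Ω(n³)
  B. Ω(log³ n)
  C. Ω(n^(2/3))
A

f(n) = 2n³ is Ω(n³).
All listed options are valid Big-Ω bounds (lower bounds),
but Ω(n³) is the tightest (largest valid bound).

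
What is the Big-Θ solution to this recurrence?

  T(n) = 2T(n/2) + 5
Θ(n)

Master Theorem: a = 2, b = 2, f(n) = 5.
Compute the critical exponent d = log₂(2) = 1.
Compare f(n) = Θ(1) against n^d:
  k = 0 < d = 1, so f(n) = O(n^(d-ε)) — Case 1.
  The recursion cost dominates: T(n) = Θ(n^d) = Θ(n).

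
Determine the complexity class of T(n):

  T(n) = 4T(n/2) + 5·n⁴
Θ(n⁴)

Master Theorem: a = 4, b = 2, f(n) = 5·n⁴.
Compute the critical exponent d = log₂(4) = 2.
Compare f(n) = Θ(n⁴) against n^d:
  k = 4 > d = 2, so f(n) = Ω(n^(d+ε)) — Case 3.
  Regularity: a·(n/b)^4/n^4 = a/b^4 = 4/16 < 1 ✓.
  The top-level work dominates: T(n) = Θ(f(n)) = Θ(n⁴).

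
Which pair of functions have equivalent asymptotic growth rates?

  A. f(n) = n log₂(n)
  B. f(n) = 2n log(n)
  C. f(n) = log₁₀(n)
A and B

Examining each function:
  A. n log₂(n) is O(n log n)
  B. 2n log(n) is O(n log n)
  C. log₁₀(n) is O(log n)

Functions A and B both have the same complexity class.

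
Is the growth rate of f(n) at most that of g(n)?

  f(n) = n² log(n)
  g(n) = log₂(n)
False

f(n) = n² log(n) is O(n² log n), and g(n) = log₂(n) is O(log n).
Since O(n² log n) grows faster than O(log n), f(n) = O(g(n)) is false.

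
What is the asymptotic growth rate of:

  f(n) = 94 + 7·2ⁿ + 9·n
Θ(2ⁿ)

Order the terms by growth rate: 94 ≺ 9·n ≺ 7·2ⁿ.
The fastest-growing term 7·2ⁿ dominates as n → ∞; dropping its constant factor gives Θ(2ⁿ).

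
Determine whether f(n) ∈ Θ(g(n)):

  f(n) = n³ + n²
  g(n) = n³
True

f(n) = n³ + n² and g(n) = n³ are both O(n³).
Since they have the same asymptotic growth rate, f(n) = Θ(g(n)) is true.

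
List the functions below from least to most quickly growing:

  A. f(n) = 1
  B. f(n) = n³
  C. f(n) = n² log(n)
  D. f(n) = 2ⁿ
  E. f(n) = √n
A < E < C < B < D

Comparing growth rates:
A = 1 is O(1)
E = √n is O(√n)
C = n² log(n) is O(n² log n)
B = n³ is O(n³)
D = 2ⁿ is O(2ⁿ)

Therefore, the order from slowest to fastest is: A < E < C < B < D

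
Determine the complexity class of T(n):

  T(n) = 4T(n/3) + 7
Θ(n^log₃(4))

Master Theorem: a = 4, b = 3, f(n) = 7.
Compute the critical exponent d = log₃(4) = 1.262.
Compare f(n) = Θ(1) against n^d:
  k = 0 < d = 1.262, so f(n) = O(n^(d-ε)) — Case 1.
  The recursion cost dominates: T(n) = Θ(n^d) = Θ(n^log₃(4)).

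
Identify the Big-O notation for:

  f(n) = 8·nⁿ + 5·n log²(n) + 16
O(nⁿ)

The dominant term in 8·nⁿ + 5·n log²(n) + 16 is 8·nⁿ, which is Θ(nⁿ).
Lower-order terms (5·n log²(n), 16) are asymptotically negligible.
Constants are absorbed, so the tightest bound is O(nⁿ).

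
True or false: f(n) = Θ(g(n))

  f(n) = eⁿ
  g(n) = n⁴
False

f(n) = eⁿ is O(eⁿ), and g(n) = n⁴ is O(n⁴).
Since they have different growth rates, f(n) = Θ(g(n)) is false.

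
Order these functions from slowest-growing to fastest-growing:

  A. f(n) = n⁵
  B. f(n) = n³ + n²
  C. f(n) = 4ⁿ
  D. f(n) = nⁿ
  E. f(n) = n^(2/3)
E < B < A < C < D

Comparing growth rates:
E = n^(2/3) is O(n^(2/3))
B = n³ + n² is O(n³)
A = n⁵ is O(n⁵)
C = 4ⁿ is O(4ⁿ)
D = nⁿ is O(nⁿ)

Therefore, the order from slowest to fastest is: E < B < A < C < D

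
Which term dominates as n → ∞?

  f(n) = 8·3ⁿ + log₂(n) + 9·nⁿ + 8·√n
9·nⁿ

Looking at each term:
  - 8·3ⁿ is O(3ⁿ)
  - log₂(n) is O(log n)
  - 9·nⁿ is O(nⁿ)
  - 8·√n is O(√n)

The term 9·nⁿ (O(nⁿ)) grows fastest and dominates all others.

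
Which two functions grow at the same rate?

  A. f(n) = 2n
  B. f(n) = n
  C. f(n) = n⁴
A and B

Examining each function:
  A. 2n is O(n)
  B. n is O(n)
  C. n⁴ is O(n⁴)

Functions A and B both have the same complexity class.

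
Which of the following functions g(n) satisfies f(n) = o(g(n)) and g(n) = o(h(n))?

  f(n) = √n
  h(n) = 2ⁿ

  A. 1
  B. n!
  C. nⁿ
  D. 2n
D

We need g(n) with √n = o(g(n)) and g(n) = o(2ⁿ), i.e. O(√n) ≺ g ≺ O(2ⁿ).
Check each option:
  A. 1 — O(1) does not grow strictly faster than f(n)
  B. n! — O(n!) does not grow strictly slower than h(n)
  C. nⁿ — O(nⁿ) does not grow strictly slower than h(n)
  D. 2n — O(n) is strictly between O(√n) and O(2ⁿ) ✓

Only option D (2n) lies strictly between.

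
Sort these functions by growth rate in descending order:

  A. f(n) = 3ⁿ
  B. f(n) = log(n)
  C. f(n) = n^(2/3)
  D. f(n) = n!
D > A > C > B

Comparing growth rates:
D = n! is O(n!)
A = 3ⁿ is O(3ⁿ)
C = n^(2/3) is O(n^(2/3))
B = log(n) is O(log n)

Therefore, the order from fastest to slowest is: D > A > C > B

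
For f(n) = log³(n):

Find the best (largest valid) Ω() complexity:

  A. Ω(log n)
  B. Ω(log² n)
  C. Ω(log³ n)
C

f(n) = log³(n) is Ω(log³ n).
All listed options are valid Big-Ω bounds (lower bounds),
but Ω(log³ n) is the tightest (largest valid bound).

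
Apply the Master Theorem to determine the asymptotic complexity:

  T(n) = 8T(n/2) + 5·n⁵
Θ(n⁵)

Master Theorem: a = 8, b = 2, f(n) = 5·n⁵.
Compute the critical exponent d = log₂(8) = 3.
Compare f(n) = Θ(n⁵) against n^d:
  k = 5 > d = 3, so f(n) = Ω(n^(d+ε)) — Case 3.
  Regularity: a·(n/b)^5/n^5 = a/b^5 = 8/32 < 1 ✓.
  The top-level work dominates: T(n) = Θ(f(n)) = Θ(n⁵).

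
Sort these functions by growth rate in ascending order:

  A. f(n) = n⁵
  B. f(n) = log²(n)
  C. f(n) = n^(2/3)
B < C < A

Comparing growth rates:
B = log²(n) is O(log² n)
C = n^(2/3) is O(n^(2/3))
A = n⁵ is O(n⁵)

Therefore, the order from slowest to fastest is: B < C < A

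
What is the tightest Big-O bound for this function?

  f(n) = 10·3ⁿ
O(3ⁿ)

The dominant term in 10·3ⁿ is 10·3ⁿ, which is Θ(3ⁿ).
Constants are absorbed, so the tightest bound is O(3ⁿ).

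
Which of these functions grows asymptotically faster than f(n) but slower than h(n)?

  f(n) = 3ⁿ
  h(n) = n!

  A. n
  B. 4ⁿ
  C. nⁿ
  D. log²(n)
B

We need g(n) with 3ⁿ = o(g(n)) and g(n) = o(n!), i.e. O(3ⁿ) ≺ g ≺ O(n!).
Check each option:
  A. n — O(n) does not grow strictly faster than f(n)
  B. 4ⁿ — O(4ⁿ) is strictly between O(3ⁿ) and O(n!) ✓
  C. nⁿ — O(nⁿ) does not grow strictly slower than h(n)
  D. log²(n) — O(log² n) does not grow strictly faster than f(n)

Only option B (4ⁿ) lies strictly between.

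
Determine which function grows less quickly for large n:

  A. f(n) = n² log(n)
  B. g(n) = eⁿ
A

f(n) = n² log(n) is O(n² log n), while g(n) = eⁿ is O(eⁿ).
Since O(n² log n) grows slower than O(eⁿ), f(n) is dominated.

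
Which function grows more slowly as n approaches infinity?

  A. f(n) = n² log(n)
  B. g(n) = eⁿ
A

f(n) = n² log(n) is O(n² log n), while g(n) = eⁿ is O(eⁿ).
Since O(n² log n) grows slower than O(eⁿ), f(n) is dominated.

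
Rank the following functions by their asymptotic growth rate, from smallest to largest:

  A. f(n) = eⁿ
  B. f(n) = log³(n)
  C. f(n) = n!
B < A < C

Comparing growth rates:
B = log³(n) is O(log³ n)
A = eⁿ is O(eⁿ)
C = n! is O(n!)

Therefore, the order from slowest to fastest is: B < A < C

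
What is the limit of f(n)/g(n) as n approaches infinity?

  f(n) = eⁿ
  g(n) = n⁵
∞

Since eⁿ (O(eⁿ)) grows faster than n⁵ (O(n⁵)),
the ratio f(n)/g(n) → ∞ as n → ∞.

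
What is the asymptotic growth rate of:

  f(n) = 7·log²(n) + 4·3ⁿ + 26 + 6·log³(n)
Θ(3ⁿ)

Order the terms by growth rate: 26 ≺ 7·log²(n) ≺ 6·log³(n) ≺ 4·3ⁿ.
The fastest-growing term 4·3ⁿ dominates as n → ∞; dropping its constant factor gives Θ(3ⁿ).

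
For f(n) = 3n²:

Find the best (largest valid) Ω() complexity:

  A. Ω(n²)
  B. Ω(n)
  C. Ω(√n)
A

f(n) = 3n² is Ω(n²).
All listed options are valid Big-Ω bounds (lower bounds),
but Ω(n²) is the tightest (largest valid bound).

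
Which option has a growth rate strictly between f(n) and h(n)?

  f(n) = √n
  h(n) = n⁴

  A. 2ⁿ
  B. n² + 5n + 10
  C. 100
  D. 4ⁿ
B

We need g(n) with √n = o(g(n)) and g(n) = o(n⁴), i.e. O(√n) ≺ g ≺ O(n⁴).
Check each option:
  A. 2ⁿ — O(2ⁿ) does not grow strictly slower than h(n)
  B. n² + 5n + 10 — O(n²) is strictly between O(√n) and O(n⁴) ✓
  C. 100 — O(1) does not grow strictly faster than f(n)
  D. 4ⁿ — O(4ⁿ) does not grow strictly slower than h(n)

Only option B (n² + 5n + 10) lies strictly between.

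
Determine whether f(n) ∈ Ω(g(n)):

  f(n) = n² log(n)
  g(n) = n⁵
False

f(n) = n² log(n) is O(n² log n), and g(n) = n⁵ is O(n⁵).
Since O(n² log n) grows slower than O(n⁵), f(n) = Ω(g(n)) is false.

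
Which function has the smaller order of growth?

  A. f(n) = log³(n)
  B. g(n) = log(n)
B

f(n) = log³(n) is O(log³ n), while g(n) = log(n) is O(log n).
Since O(log n) grows slower than O(log³ n), g(n) is dominated.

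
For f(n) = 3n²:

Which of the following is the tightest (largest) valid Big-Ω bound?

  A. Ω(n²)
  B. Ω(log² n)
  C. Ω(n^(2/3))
A

f(n) = 3n² is Ω(n²).
All listed options are valid Big-Ω bounds (lower bounds),
but Ω(n²) is the tightest (largest valid bound).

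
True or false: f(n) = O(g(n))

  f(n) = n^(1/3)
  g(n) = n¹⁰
True

f(n) = n^(1/3) is O(n^(1/3)), and g(n) = n¹⁰ is O(n¹⁰).
Since O(n^(1/3)) ⊆ O(n¹⁰) (f grows no faster than g), f(n) = O(g(n)) is true.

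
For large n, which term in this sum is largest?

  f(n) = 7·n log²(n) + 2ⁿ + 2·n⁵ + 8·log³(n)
2ⁿ

Looking at each term:
  - 7·n log²(n) is O(n log² n)
  - 2ⁿ is O(2ⁿ)
  - 2·n⁵ is O(n⁵)
  - 8·log³(n) is O(log³ n)

The term 2ⁿ (O(2ⁿ)) grows fastest and dominates all others.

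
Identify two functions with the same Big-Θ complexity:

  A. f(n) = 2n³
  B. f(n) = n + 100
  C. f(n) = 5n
B and C

Examining each function:
  A. 2n³ is O(n³)
  B. n + 100 is O(n)
  C. 5n is O(n)

Functions B and C both have the same complexity class.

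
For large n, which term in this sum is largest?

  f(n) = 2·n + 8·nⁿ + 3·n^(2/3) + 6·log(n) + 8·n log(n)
8·nⁿ

Looking at each term:
  - 2·n is O(n)
  - 8·nⁿ is O(nⁿ)
  - 3·n^(2/3) is O(n^(2/3))
  - 6·log(n) is O(log n)
  - 8·n log(n) is O(n log n)

The term 8·nⁿ (O(nⁿ)) grows fastest and dominates all others.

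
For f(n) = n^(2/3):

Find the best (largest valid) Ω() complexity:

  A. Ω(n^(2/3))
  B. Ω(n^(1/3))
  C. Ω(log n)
A

f(n) = n^(2/3) is Ω(n^(2/3)).
All listed options are valid Big-Ω bounds (lower bounds),
but Ω(n^(2/3)) is the tightest (largest valid bound).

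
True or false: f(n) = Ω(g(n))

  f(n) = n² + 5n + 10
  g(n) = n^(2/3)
True

f(n) = n² + 5n + 10 is O(n²), and g(n) = n^(2/3) is O(n^(2/3)).
Since O(n²) grows at least as fast as O(n^(2/3)), f(n) = Ω(g(n)) is true.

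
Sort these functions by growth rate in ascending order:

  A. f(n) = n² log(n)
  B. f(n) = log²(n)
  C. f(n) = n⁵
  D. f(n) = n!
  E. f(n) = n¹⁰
B < A < C < E < D

Comparing growth rates:
B = log²(n) is O(log² n)
A = n² log(n) is O(n² log n)
C = n⁵ is O(n⁵)
E = n¹⁰ is O(n¹⁰)
D = n! is O(n!)

Therefore, the order from slowest to fastest is: B < A < C < E < D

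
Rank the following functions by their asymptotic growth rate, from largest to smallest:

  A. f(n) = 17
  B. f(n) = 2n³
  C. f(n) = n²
B > C > A

Comparing growth rates:
B = 2n³ is O(n³)
C = n² is O(n²)
A = 17 is O(1)

Therefore, the order from fastest to slowest is: B > C > A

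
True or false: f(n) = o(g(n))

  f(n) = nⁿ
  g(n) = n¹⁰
False

f(n) = nⁿ is O(nⁿ), and g(n) = n¹⁰ is O(n¹⁰).
Since O(nⁿ) grows faster than or equal to O(n¹⁰), f(n) = o(g(n)) is false.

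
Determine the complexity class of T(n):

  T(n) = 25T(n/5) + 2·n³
Θ(n³)

Master Theorem: a = 25, b = 5, f(n) = 2·n³.
Compute the critical exponent d = log₅(25) = 2.
Compare f(n) = Θ(n³) against n^d:
  k = 3 > d = 2, so f(n) = Ω(n^(d+ε)) — Case 3.
  Regularity: a·(n/b)^3/n^3 = a/b^3 = 25/125 < 1 ✓.
  The top-level work dominates: T(n) = Θ(f(n)) = Θ(n³).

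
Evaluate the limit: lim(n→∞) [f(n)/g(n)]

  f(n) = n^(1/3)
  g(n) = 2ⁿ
0

Since n^(1/3) (O(n^(1/3))) grows slower than 2ⁿ (O(2ⁿ)),
the ratio f(n)/g(n) → 0 as n → ∞.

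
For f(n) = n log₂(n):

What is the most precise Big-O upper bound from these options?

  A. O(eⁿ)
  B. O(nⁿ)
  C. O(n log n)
C

f(n) = n log₂(n) is O(n log n).
All listed options are valid Big-O bounds (upper bounds),
but O(n log n) is the tightest (smallest valid bound).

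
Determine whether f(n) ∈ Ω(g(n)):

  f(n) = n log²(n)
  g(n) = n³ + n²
False

f(n) = n log²(n) is O(n log² n), and g(n) = n³ + n² is O(n³).
Since O(n log² n) grows slower than O(n³), f(n) = Ω(g(n)) is false.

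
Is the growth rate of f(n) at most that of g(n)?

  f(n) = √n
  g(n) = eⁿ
True

f(n) = √n is O(√n), and g(n) = eⁿ is O(eⁿ).
Since O(√n) ⊆ O(eⁿ) (f grows no faster than g), f(n) = O(g(n)) is true.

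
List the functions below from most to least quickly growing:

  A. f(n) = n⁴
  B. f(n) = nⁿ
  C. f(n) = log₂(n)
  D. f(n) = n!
B > D > A > C

Comparing growth rates:
B = nⁿ is O(nⁿ)
D = n! is O(n!)
A = n⁴ is O(n⁴)
C = log₂(n) is O(log n)

Therefore, the order from fastest to slowest is: B > D > A > C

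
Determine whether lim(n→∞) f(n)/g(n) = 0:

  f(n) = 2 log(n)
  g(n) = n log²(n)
True

f(n) = 2 log(n) is O(log n), and g(n) = n log²(n) is O(n log² n).
Since O(log n) grows strictly slower than O(n log² n), f(n) = o(g(n)) is true.
This means lim(n→∞) f(n)/g(n) = 0.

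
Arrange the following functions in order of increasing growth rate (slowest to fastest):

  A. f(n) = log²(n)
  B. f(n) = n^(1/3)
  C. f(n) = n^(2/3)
A < B < C

Comparing growth rates:
A = log²(n) is O(log² n)
B = n^(1/3) is O(n^(1/3))
C = n^(2/3) is O(n^(2/3))

Therefore, the order from slowest to fastest is: A < B < C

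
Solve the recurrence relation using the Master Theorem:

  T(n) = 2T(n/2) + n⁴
Θ(n⁴)

Master Theorem: a = 2, b = 2, f(n) = n⁴.
Compute the critical exponent d = log₂(2) = 1.
Compare f(n) = Θ(n⁴) against n^d:
  k = 4 > d = 1, so f(n) = Ω(n^(d+ε)) — Case 3.
  Regularity: a·(n/b)^4/n^4 = a/b^4 = 2/16 < 1 ✓.
  The top-level work dominates: T(n) = Θ(f(n)) = Θ(n⁴).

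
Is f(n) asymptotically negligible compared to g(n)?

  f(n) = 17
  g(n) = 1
False

f(n) = 17 is O(1), and g(n) = 1 is O(1).
Since they have the same growth rate, f(n) = o(g(n)) is false.
(f = o(g) requires f to grow strictly slower, not equal.)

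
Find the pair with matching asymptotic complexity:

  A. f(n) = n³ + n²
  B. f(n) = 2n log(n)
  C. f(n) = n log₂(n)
B and C

Examining each function:
  A. n³ + n² is O(n³)
  B. 2n log(n) is O(n log n)
  C. n log₂(n) is O(n log n)

Functions B and C both have the same complexity class.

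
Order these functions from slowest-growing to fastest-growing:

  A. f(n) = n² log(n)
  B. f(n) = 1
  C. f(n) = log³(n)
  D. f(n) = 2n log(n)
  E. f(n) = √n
B < C < E < D < A

Comparing growth rates:
B = 1 is O(1)
C = log³(n) is O(log³ n)
E = √n is O(√n)
D = 2n log(n) is O(n log n)
A = n² log(n) is O(n² log n)

Therefore, the order from slowest to fastest is: B < C < E < D < A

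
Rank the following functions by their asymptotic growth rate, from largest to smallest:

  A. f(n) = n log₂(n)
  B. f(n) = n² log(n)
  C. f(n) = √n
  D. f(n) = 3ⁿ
D > B > A > C

Comparing growth rates:
D = 3ⁿ is O(3ⁿ)
B = n² log(n) is O(n² log n)
A = n log₂(n) is O(n log n)
C = √n is O(√n)

Therefore, the order from fastest to slowest is: D > B > A > C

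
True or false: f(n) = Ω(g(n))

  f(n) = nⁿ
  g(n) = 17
True

f(n) = nⁿ is O(nⁿ), and g(n) = 17 is O(1).
Since O(nⁿ) grows at least as fast as O(1), f(n) = Ω(g(n)) is true.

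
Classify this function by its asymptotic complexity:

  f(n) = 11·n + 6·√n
O(n)

The dominant term in 11·n + 6·√n is 11·n, which is Θ(n).
Lower-order terms (6·√n) are asymptotically negligible.
Constants are absorbed, so the tightest bound is O(n).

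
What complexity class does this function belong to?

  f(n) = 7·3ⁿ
O(3ⁿ)

The dominant term in 7·3ⁿ is 7·3ⁿ, which is Θ(3ⁿ).
Constants are absorbed, so the tightest bound is O(3ⁿ).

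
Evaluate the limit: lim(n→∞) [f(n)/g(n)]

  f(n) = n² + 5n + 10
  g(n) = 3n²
1/3

Since n² + 5n + 10 and 3n² have the same growth rate (O(n²)),
the ratio converges to a constant: 1/3.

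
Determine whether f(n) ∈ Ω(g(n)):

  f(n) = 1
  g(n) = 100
True

f(n) = 1 and g(n) = 100 are both O(1).
Big-Ω permits equal growth rates (f ≥ c·g for some c > 0), so f(n) = Ω(g(n)) is true.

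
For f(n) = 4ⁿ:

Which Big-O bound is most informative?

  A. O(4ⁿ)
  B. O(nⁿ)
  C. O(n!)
A

f(n) = 4ⁿ is O(4ⁿ).
All listed options are valid Big-O bounds (upper bounds),
but O(4ⁿ) is the tightest (smallest valid bound).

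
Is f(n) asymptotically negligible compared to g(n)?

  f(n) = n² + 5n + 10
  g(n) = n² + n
False

f(n) = n² + 5n + 10 is O(n²), and g(n) = n² + n is O(n²).
Since they have the same growth rate, f(n) = o(g(n)) is false.
(f = o(g) requires f to grow strictly slower, not equal.)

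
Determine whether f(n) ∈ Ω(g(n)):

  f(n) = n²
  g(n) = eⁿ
False

f(n) = n² is O(n²), and g(n) = eⁿ is O(eⁿ).
Since O(n²) grows slower than O(eⁿ), f(n) = Ω(g(n)) is false.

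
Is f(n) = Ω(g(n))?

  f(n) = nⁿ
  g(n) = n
True

f(n) = nⁿ is O(nⁿ), and g(n) = n is O(n).
Since O(nⁿ) grows at least as fast as O(n), f(n) = Ω(g(n)) is true.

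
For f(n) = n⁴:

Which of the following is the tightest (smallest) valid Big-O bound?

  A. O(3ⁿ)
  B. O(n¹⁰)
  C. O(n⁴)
C

f(n) = n⁴ is O(n⁴).
All listed options are valid Big-O bounds (upper bounds),
but O(n⁴) is the tightest (smallest valid bound).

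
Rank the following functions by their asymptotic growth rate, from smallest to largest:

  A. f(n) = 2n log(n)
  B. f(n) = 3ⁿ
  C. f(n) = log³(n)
C < A < B

Comparing growth rates:
C = log³(n) is O(log³ n)
A = 2n log(n) is O(n log n)
B = 3ⁿ is O(3ⁿ)

Therefore, the order from slowest to fastest is: C < A < B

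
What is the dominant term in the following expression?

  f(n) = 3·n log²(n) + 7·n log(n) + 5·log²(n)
3·n log²(n)

Looking at each term:
  - 3·n log²(n) is O(n log² n)
  - 7·n log(n) is O(n log n)
  - 5·log²(n) is O(log² n)

The term 3·n log²(n) (O(n log² n)) grows fastest and dominates all others.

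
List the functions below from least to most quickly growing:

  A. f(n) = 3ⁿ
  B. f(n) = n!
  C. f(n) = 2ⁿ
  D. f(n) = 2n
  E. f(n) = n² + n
D < E < C < A < B

Comparing growth rates:
D = 2n is O(n)
E = n² + n is O(n²)
C = 2ⁿ is O(2ⁿ)
A = 3ⁿ is O(3ⁿ)
B = n! is O(n!)

Therefore, the order from slowest to fastest is: D < E < C < A < B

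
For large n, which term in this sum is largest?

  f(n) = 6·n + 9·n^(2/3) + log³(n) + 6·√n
6·n

Looking at each term:
  - 6·n is O(n)
  - 9·n^(2/3) is O(n^(2/3))
  - log³(n) is O(log³ n)
  - 6·√n is O(√n)

The term 6·n (O(n)) grows fastest and dominates all others.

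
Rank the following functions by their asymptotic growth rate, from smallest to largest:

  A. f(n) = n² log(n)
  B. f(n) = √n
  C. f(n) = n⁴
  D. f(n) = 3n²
B < D < A < C

Comparing growth rates:
B = √n is O(√n)
D = 3n² is O(n²)
A = n² log(n) is O(n² log n)
C = n⁴ is O(n⁴)

Therefore, the order from slowest to fastest is: B < D < A < C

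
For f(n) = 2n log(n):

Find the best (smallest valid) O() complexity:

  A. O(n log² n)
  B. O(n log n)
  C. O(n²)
B

f(n) = 2n log(n) is O(n log n).
All listed options are valid Big-O bounds (upper bounds),
but O(n log n) is the tightest (smallest valid bound).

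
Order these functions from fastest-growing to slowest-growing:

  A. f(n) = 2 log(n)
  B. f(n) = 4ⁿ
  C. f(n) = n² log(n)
B > C > A

Comparing growth rates:
B = 4ⁿ is O(4ⁿ)
C = n² log(n) is O(n² log n)
A = 2 log(n) is O(log n)

Therefore, the order from fastest to slowest is: B > C > A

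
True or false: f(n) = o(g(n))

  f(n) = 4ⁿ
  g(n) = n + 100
False

f(n) = 4ⁿ is O(4ⁿ), and g(n) = n + 100 is O(n).
Since O(4ⁿ) grows faster than or equal to O(n), f(n) = o(g(n)) is false.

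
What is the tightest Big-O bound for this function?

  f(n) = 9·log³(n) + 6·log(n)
O(log³ n)

The dominant term in 9·log³(n) + 6·log(n) is 9·log³(n), which is Θ(log³ n).
Lower-order terms (6·log(n)) are asymptotically negligible.
Constants are absorbed, so the tightest bound is O(log³ n).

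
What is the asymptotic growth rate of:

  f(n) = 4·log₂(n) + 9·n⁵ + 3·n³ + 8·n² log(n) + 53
Θ(n⁵)

Order the terms by growth rate: 53 ≺ 4·log₂(n) ≺ 8·n² log(n) ≺ 3·n³ ≺ 9·n⁵.
The fastest-growing term 9·n⁵ dominates as n → ∞; dropping its constant factor gives Θ(n⁵).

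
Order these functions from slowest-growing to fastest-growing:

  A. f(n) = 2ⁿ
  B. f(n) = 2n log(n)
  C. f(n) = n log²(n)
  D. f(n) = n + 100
D < B < C < A

Comparing growth rates:
D = n + 100 is O(n)
B = 2n log(n) is O(n log n)
C = n log²(n) is O(n log² n)
A = 2ⁿ is O(2ⁿ)

Therefore, the order from slowest to fastest is: D < B < C < A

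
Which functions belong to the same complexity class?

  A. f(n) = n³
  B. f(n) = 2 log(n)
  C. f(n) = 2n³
A and C

Examining each function:
  A. n³ is O(n³)
  B. 2 log(n) is O(log n)
  C. 2n³ is O(n³)

Functions A and C both have the same complexity class.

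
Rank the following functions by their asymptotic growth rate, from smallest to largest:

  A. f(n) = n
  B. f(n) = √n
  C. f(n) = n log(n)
B < A < C

Comparing growth rates:
B = √n is O(√n)
A = n is O(n)
C = n log(n) is O(n log n)

Therefore, the order from slowest to fastest is: B < A < C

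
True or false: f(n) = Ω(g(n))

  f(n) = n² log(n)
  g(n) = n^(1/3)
True

f(n) = n² log(n) is O(n² log n), and g(n) = n^(1/3) is O(n^(1/3)).
Since O(n² log n) grows at least as fast as O(n^(1/3)), f(n) = Ω(g(n)) is true.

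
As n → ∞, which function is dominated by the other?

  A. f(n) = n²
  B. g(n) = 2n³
A

f(n) = n² is O(n²), while g(n) = 2n³ is O(n³).
Since O(n²) grows slower than O(n³), f(n) is dominated.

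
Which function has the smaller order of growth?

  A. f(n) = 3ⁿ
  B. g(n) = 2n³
B

f(n) = 3ⁿ is O(3ⁿ), while g(n) = 2n³ is O(n³).
Since O(n³) grows slower than O(3ⁿ), g(n) is dominated.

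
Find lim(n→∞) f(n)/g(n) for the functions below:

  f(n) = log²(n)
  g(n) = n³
0

Since log²(n) (O(log² n)) grows slower than n³ (O(n³)),
the ratio f(n)/g(n) → 0 as n → ∞.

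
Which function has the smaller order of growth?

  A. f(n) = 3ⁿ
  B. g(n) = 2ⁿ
B

f(n) = 3ⁿ is O(3ⁿ), while g(n) = 2ⁿ is O(2ⁿ).
Since O(2ⁿ) grows slower than O(3ⁿ), g(n) is dominated.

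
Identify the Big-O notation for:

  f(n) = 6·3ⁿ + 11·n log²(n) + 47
O(3ⁿ)

The dominant term in 6·3ⁿ + 11·n log²(n) + 47 is 6·3ⁿ, which is Θ(3ⁿ).
Lower-order terms (11·n log²(n), 47) are asymptotically negligible.
Constants are absorbed, so the tightest bound is O(3ⁿ).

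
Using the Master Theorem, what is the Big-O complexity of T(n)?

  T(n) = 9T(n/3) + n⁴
Θ(n⁴)

Master Theorem: a = 9, b = 3, f(n) = n⁴.
Compute the critical exponent d = log₃(9) = 2.
Compare f(n) = Θ(n⁴) against n^d:
  k = 4 > d = 2, so f(n) = Ω(n^(d+ε)) — Case 3.
  Regularity: a·(n/b)^4/n^4 = a/b^4 = 9/81 < 1 ✓.
  The top-level work dominates: T(n) = Θ(f(n)) = Θ(n⁴).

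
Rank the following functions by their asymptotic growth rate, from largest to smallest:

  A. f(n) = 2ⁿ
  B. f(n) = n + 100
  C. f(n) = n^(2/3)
A > B > C

Comparing growth rates:
A = 2ⁿ is O(2ⁿ)
B = n + 100 is O(n)
C = n^(2/3) is O(n^(2/3))

Therefore, the order from fastest to slowest is: A > B > C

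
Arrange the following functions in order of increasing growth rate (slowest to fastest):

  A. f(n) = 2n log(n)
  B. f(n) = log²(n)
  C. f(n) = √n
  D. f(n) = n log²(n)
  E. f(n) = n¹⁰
B < C < A < D < E

Comparing growth rates:
B = log²(n) is O(log² n)
C = √n is O(√n)
A = 2n log(n) is O(n log n)
D = n log²(n) is O(n log² n)
E = n¹⁰ is O(n¹⁰)

Therefore, the order from slowest to fastest is: B < C < A < D < E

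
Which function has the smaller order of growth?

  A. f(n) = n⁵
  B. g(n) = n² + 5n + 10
B

f(n) = n⁵ is O(n⁵), while g(n) = n² + 5n + 10 is O(n²).
Since O(n²) grows slower than O(n⁵), g(n) is dominated.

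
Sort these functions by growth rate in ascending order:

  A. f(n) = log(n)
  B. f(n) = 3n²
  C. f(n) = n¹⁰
A < B < C

Comparing growth rates:
A = log(n) is O(log n)
B = 3n² is O(n²)
C = n¹⁰ is O(n¹⁰)

Therefore, the order from slowest to fastest is: A < B < C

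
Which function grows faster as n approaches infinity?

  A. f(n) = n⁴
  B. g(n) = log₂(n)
A

f(n) = n⁴ is O(n⁴), while g(n) = log₂(n) is O(log n).
Since O(n⁴) grows faster than O(log n), f(n) dominates.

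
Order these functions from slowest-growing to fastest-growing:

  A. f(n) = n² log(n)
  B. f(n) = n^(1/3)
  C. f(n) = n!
B < A < C

Comparing growth rates:
B = n^(1/3) is O(n^(1/3))
A = n² log(n) is O(n² log n)
C = n! is O(n!)

Therefore, the order from slowest to fastest is: B < A < C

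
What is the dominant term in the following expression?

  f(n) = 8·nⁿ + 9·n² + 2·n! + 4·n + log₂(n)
8·nⁿ

Looking at each term:
  - 8·nⁿ is O(nⁿ)
  - 9·n² is O(n²)
  - 2·n! is O(n!)
  - 4·n is O(n)
  - log₂(n) is O(log n)

The term 8·nⁿ (O(nⁿ)) grows fastest and dominates all others.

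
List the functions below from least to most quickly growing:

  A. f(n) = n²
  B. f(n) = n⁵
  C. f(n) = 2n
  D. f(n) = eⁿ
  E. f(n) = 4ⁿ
C < A < B < D < E

Comparing growth rates:
C = 2n is O(n)
A = n² is O(n²)
B = n⁵ is O(n⁵)
D = eⁿ is O(eⁿ)
E = 4ⁿ is O(4ⁿ)

Therefore, the order from slowest to fastest is: C < A < B < D < E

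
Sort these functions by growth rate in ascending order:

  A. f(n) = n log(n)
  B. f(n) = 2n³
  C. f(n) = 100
C < A < B

Comparing growth rates:
C = 100 is O(1)
A = n log(n) is O(n log n)
B = 2n³ is O(n³)

Therefore, the order from slowest to fastest is: C < A < B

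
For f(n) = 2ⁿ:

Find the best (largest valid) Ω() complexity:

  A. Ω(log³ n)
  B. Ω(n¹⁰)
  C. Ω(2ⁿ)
C

f(n) = 2ⁿ is Ω(2ⁿ).
All listed options are valid Big-Ω bounds (lower bounds),
but Ω(2ⁿ) is the tightest (largest valid bound).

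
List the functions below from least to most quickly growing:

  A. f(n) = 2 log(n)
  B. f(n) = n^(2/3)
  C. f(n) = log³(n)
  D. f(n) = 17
D < A < C < B

Comparing growth rates:
D = 17 is O(1)
A = 2 log(n) is O(log n)
C = log³(n) is O(log³ n)
B = n^(2/3) is O(n^(2/3))

Therefore, the order from slowest to fastest is: D < A < C < B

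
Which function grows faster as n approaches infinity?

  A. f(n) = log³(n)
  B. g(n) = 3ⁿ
B

f(n) = log³(n) is O(log³ n), while g(n) = 3ⁿ is O(3ⁿ).
Since O(3ⁿ) grows faster than O(log³ n), g(n) dominates.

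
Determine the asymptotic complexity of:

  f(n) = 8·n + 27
O(n)

The dominant term in 8·n + 27 is 8·n, which is Θ(n).
Lower-order terms (27) are asymptotically negligible.
Constants are absorbed, so the tightest bound is O(n).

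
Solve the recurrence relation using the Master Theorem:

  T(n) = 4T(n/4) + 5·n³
Θ(n³)

Master Theorem: a = 4, b = 4, f(n) = 5·n³.
Compute the critical exponent d = log₄(4) = 1.
Compare f(n) = Θ(n³) against n^d:
  k = 3 > d = 1, so f(n) = Ω(n^(d+ε)) — Case 3.
  Regularity: a·(n/b)^3/n^3 = a/b^3 = 4/64 < 1 ✓.
  The top-level work dominates: T(n) = Θ(f(n)) = Θ(n³).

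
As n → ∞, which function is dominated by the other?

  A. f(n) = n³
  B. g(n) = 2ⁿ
A

f(n) = n³ is O(n³), while g(n) = 2ⁿ is O(2ⁿ).
Since O(n³) grows slower than O(2ⁿ), f(n) is dominated.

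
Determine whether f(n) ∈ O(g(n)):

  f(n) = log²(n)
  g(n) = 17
False

f(n) = log²(n) is O(log² n), and g(n) = 17 is O(1).
Since O(log² n) grows faster than O(1), f(n) = O(g(n)) is false.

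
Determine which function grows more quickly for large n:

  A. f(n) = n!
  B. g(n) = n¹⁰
A

f(n) = n! is O(n!), while g(n) = n¹⁰ is O(n¹⁰).
Since O(n!) grows faster than O(n¹⁰), f(n) dominates.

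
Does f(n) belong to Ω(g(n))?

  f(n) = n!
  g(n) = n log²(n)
True

f(n) = n! is O(n!), and g(n) = n log²(n) is O(n log² n).
Since O(n!) grows at least as fast as O(n log² n), f(n) = Ω(g(n)) is true.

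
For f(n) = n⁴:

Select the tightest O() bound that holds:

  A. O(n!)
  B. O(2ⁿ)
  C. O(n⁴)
C

f(n) = n⁴ is O(n⁴).
All listed options are valid Big-O bounds (upper bounds),
but O(n⁴) is the tightest (smallest valid bound).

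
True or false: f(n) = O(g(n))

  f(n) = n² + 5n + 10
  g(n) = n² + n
True

f(n) = n² + 5n + 10 and g(n) = n² + n are both O(n²).
Big-O permits equal growth rates (f ≤ c·g for some c), so f(n) = O(g(n)) is true.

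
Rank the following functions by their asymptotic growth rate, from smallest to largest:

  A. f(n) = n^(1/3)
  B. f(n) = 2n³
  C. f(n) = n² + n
A < C < B

Comparing growth rates:
A = n^(1/3) is O(n^(1/3))
C = n² + n is O(n²)
B = 2n³ is O(n³)

Therefore, the order from slowest to fastest is: A < C < B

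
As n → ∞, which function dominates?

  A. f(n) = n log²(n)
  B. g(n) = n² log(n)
B

f(n) = n log²(n) is O(n log² n), while g(n) = n² log(n) is O(n² log n).
Since O(n² log n) grows faster than O(n log² n), g(n) dominates.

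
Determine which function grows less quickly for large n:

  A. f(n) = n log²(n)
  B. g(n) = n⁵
A

f(n) = n log²(n) is O(n log² n), while g(n) = n⁵ is O(n⁵).
Since O(n log² n) grows slower than O(n⁵), f(n) is dominated.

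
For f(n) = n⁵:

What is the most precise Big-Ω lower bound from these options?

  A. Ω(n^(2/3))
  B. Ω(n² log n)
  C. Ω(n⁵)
C

f(n) = n⁵ is Ω(n⁵).
All listed options are valid Big-Ω bounds (lower bounds),
but Ω(n⁵) is the tightest (largest valid bound).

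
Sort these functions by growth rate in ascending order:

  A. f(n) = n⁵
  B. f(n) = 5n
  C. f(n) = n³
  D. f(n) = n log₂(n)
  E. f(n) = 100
E < B < D < C < A

Comparing growth rates:
E = 100 is O(1)
B = 5n is O(n)
D = n log₂(n) is O(n log n)
C = n³ is O(n³)
A = n⁵ is O(n⁵)

Therefore, the order from slowest to fastest is: E < B < D < C < A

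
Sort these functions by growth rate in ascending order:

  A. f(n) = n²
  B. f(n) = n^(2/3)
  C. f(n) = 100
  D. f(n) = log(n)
C < D < B < A

Comparing growth rates:
C = 100 is O(1)
D = log(n) is O(log n)
B = n^(2/3) is O(n^(2/3))
A = n² is O(n²)

Therefore, the order from slowest to fastest is: C < D < B < A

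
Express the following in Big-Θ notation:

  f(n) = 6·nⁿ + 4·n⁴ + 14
Θ(nⁿ)

Order the terms by growth rate: 14 ≺ 4·n⁴ ≺ 6·nⁿ.
The fastest-growing term 6·nⁿ dominates as n → ∞; dropping its constant factor gives Θ(nⁿ).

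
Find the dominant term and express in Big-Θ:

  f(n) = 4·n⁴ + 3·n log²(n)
Θ(n⁴)

Order the terms by growth rate: 3·n log²(n) ≺ 4·n⁴.
The fastest-growing term 4·n⁴ dominates as n → ∞; dropping its constant factor gives Θ(n⁴).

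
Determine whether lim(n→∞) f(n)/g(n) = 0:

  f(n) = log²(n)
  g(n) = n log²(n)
True

f(n) = log²(n) is O(log² n), and g(n) = n log²(n) is O(n log² n).
Since O(log² n) grows strictly slower than O(n log² n), f(n) = o(g(n)) is true.
This means lim(n→∞) f(n)/g(n) = 0.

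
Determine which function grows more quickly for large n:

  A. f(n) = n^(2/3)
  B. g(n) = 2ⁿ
B

f(n) = n^(2/3) is O(n^(2/3)), while g(n) = 2ⁿ is O(2ⁿ).
Since O(2ⁿ) grows faster than O(n^(2/3)), g(n) dominates.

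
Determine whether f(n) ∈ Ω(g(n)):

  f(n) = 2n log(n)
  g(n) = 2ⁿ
False

f(n) = 2n log(n) is O(n log n), and g(n) = 2ⁿ is O(2ⁿ).
Since O(n log n) grows slower than O(2ⁿ), f(n) = Ω(g(n)) is false.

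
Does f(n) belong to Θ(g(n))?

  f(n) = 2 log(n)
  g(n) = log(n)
True

f(n) = 2 log(n) and g(n) = log(n) are both O(log n).
Since they have the same asymptotic growth rate, f(n) = Θ(g(n)) is true.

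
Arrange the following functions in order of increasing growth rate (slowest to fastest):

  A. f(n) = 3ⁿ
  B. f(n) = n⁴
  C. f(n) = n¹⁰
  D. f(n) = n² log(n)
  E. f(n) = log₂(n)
E < D < B < C < A

Comparing growth rates:
E = log₂(n) is O(log n)
D = n² log(n) is O(n² log n)
B = n⁴ is O(n⁴)
C = n¹⁰ is O(n¹⁰)
A = 3ⁿ is O(3ⁿ)

Therefore, the order from slowest to fastest is: E < D < B < C < A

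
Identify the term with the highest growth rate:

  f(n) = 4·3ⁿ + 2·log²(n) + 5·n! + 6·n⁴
5·n!

Looking at each term:
  - 4·3ⁿ is O(3ⁿ)
  - 2·log²(n) is O(log² n)
  - 5·n! is O(n!)
  - 6·n⁴ is O(n⁴)

The term 5·n! (O(n!)) grows fastest and dominates all others.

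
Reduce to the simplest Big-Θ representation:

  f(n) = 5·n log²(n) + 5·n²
Θ(n²)

Order the terms by growth rate: 5·n log²(n) ≺ 5·n².
The fastest-growing term 5·n² dominates as n → ∞; dropping its constant factor gives Θ(n²).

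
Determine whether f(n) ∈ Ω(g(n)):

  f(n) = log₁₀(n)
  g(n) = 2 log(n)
True

f(n) = log₁₀(n) and g(n) = 2 log(n) are both O(log n).
Big-Ω permits equal growth rates (f ≥ c·g for some c > 0), so f(n) = Ω(g(n)) is true.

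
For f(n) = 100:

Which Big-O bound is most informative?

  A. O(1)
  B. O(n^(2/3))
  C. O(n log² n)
A

f(n) = 100 is O(1).
All listed options are valid Big-O bounds (upper bounds),
but O(1) is the tightest (smallest valid bound).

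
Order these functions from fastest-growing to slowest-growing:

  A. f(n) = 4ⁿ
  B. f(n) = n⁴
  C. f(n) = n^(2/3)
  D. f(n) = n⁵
A > D > B > C

Comparing growth rates:
A = 4ⁿ is O(4ⁿ)
D = n⁵ is O(n⁵)
B = n⁴ is O(n⁴)
C = n^(2/3) is O(n^(2/3))

Therefore, the order from fastest to slowest is: A > D > B > C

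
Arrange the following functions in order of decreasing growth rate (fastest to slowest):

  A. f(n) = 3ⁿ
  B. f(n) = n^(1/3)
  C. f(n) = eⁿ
A > C > B

Comparing growth rates:
A = 3ⁿ is O(3ⁿ)
C = eⁿ is O(eⁿ)
B = n^(1/3) is O(n^(1/3))

Therefore, the order from fastest to slowest is: A > C > B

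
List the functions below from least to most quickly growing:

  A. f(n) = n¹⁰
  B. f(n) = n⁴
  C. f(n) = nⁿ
B < A < C

Comparing growth rates:
B = n⁴ is O(n⁴)
A = n¹⁰ is O(n¹⁰)
C = nⁿ is O(nⁿ)

Therefore, the order from slowest to fastest is: B < A < C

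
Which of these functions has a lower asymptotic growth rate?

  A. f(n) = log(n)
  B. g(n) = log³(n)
A

f(n) = log(n) is O(log n), while g(n) = log³(n) is O(log³ n).
Since O(log n) grows slower than O(log³ n), f(n) is dominated.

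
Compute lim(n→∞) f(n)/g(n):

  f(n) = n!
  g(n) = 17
∞

Since n! (O(n!)) grows faster than 17 (O(1)),
the ratio f(n)/g(n) → ∞ as n → ∞.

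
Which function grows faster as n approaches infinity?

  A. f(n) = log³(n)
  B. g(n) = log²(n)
A

f(n) = log³(n) is O(log³ n), while g(n) = log²(n) is O(log² n).
Since O(log³ n) grows faster than O(log² n), f(n) dominates.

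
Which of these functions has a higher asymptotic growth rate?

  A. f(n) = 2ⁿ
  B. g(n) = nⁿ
B

f(n) = 2ⁿ is O(2ⁿ), while g(n) = nⁿ is O(nⁿ).
Since O(nⁿ) grows faster than O(2ⁿ), g(n) dominates.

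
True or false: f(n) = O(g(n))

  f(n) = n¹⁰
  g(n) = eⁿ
True

f(n) = n¹⁰ is O(n¹⁰), and g(n) = eⁿ is O(eⁿ).
Since O(n¹⁰) ⊆ O(eⁿ) (f grows no faster than g), f(n) = O(g(n)) is true.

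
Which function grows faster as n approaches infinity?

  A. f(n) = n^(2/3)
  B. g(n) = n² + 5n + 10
B

f(n) = n^(2/3) is O(n^(2/3)), while g(n) = n² + 5n + 10 is O(n²).
Since O(n²) grows faster than O(n^(2/3)), g(n) dominates.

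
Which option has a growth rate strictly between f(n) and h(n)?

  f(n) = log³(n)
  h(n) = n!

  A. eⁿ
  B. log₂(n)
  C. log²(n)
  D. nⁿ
A

We need g(n) with log³(n) = o(g(n)) and g(n) = o(n!), i.e. O(log³ n) ≺ g ≺ O(n!).
Check each option:
  A. eⁿ — O(eⁿ) is strictly between O(log³ n) and O(n!) ✓
  B. log₂(n) — O(log n) does not grow strictly faster than f(n)
  C. log²(n) — O(log² n) does not grow strictly faster than f(n)
  D. nⁿ — O(nⁿ) does not grow strictly slower than h(n)

Only option A (eⁿ) lies strictly between.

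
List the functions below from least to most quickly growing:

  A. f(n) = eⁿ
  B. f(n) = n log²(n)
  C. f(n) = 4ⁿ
B < A < C

Comparing growth rates:
B = n log²(n) is O(n log² n)
A = eⁿ is O(eⁿ)
C = 4ⁿ is O(4ⁿ)

Therefore, the order from slowest to fastest is: B < A < C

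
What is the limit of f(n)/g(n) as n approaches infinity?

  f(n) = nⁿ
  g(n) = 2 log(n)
∞

Since nⁿ (O(nⁿ)) grows faster than 2 log(n) (O(log n)),
the ratio f(n)/g(n) → ∞ as n → ∞.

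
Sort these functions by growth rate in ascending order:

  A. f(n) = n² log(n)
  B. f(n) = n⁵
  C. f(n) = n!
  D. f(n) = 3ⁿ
A < B < D < C

Comparing growth rates:
A = n² log(n) is O(n² log n)
B = n⁵ is O(n⁵)
D = 3ⁿ is O(3ⁿ)
C = n! is O(n!)

Therefore, the order from slowest to fastest is: A < B < D < C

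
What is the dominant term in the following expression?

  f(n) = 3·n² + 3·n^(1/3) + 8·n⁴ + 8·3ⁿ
8·3ⁿ

Looking at each term:
  - 3·n² is O(n²)
  - 3·n^(1/3) is O(n^(1/3))
  - 8·n⁴ is O(n⁴)
  - 8·3ⁿ is O(3ⁿ)

The term 8·3ⁿ (O(3ⁿ)) grows fastest and dominates all others.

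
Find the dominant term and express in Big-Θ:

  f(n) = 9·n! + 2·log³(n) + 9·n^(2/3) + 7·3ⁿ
Θ(n!)

Order the terms by growth rate: 2·log³(n) ≺ 9·n^(2/3) ≺ 7·3ⁿ ≺ 9·n!.
The fastest-growing term 9·n! dominates as n → ∞; dropping its constant factor gives Θ(n!).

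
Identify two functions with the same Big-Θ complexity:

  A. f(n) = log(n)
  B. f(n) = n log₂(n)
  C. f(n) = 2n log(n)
B and C

Examining each function:
  A. log(n) is O(log n)
  B. n log₂(n) is O(n log n)
  C. 2n log(n) is O(n log n)

Functions B and C both have the same complexity class.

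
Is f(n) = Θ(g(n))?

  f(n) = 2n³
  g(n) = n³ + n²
True

f(n) = 2n³ and g(n) = n³ + n² are both O(n³).
Since they have the same asymptotic growth rate, f(n) = Θ(g(n)) is true.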